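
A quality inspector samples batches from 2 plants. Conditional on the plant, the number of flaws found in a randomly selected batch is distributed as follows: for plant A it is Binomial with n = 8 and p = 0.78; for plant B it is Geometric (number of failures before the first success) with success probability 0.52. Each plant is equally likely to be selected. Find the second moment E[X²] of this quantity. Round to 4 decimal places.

21.4688

For each component E[X²] = Var + (mean)², giving A: 40.3104; B: 2.62722.
Overall E[X²] = 0.5·40.3104 + 0.5·2.62722 = 21.4688.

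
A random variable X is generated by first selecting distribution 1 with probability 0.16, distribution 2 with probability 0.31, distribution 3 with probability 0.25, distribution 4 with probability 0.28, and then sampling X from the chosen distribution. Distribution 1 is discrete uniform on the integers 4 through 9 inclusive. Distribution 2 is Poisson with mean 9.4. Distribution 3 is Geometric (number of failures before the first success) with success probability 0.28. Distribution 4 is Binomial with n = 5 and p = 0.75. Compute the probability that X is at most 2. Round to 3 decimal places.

0.187

Conditional on each component, P(X ≤ 2): 1: 0; 2: 0.00451508; 3: 0.626752; 4: 0.103516.
By total probability, P(X ≤ 2) = 0.16·0 + 0.31·0.00451508 + 0.25·0.626752 + 0.28·0.103516 = 0.187072.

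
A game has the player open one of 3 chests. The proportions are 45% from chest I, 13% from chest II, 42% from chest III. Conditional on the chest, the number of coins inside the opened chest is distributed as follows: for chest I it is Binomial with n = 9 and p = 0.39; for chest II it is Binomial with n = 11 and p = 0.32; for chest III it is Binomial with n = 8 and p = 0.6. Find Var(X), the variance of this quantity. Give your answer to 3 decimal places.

Per component, I: μ=3.51, E[X²]=14.4612; II: μ=3.52, E[X²]=14.784; III: μ=4.8, E[X²]=24.96.
E[X] = 0.45·3.51 + 0.13·3.52 + 0.42·4.8 = 4.0531.
E[X²] = 0.45·14.4612 + 0.13·14.784 + 0.42·24.96 = 18.9127.
Var(X) = E[X²] − (E[X])² = 18.9127 − 16.4276 = 2.48504.

2.485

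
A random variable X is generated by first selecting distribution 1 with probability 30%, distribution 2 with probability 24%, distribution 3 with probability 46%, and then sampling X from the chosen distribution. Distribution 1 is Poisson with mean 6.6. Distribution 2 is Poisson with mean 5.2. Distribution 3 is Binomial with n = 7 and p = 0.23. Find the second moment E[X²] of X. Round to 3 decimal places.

For each component E[X²] = Var + (mean)², giving 1: 50.16; 2: 32.24; 3: 3.8318.
Overall E[X²] = 0.3·50.16 + 0.24·32.24 + 0.46·3.8318 = 24.5482.

24.548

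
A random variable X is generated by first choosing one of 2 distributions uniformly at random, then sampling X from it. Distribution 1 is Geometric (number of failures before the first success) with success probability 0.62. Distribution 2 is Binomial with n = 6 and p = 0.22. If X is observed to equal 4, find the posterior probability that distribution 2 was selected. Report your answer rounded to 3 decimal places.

Likelihoods P(X=4 | ·): 1: 0.0129278; 2: 0.0213782.
Posterior ∝ prior × likelihood. Numerator for 2: 0.5·0.0213782 = 0.0106891.
Normalizing constant: 0.5·0.0129278 + 0.5·0.0213782 = 0.017153.
P(2 | observation) = 0.0106891 / 0.017153 = 0.623161.

0.623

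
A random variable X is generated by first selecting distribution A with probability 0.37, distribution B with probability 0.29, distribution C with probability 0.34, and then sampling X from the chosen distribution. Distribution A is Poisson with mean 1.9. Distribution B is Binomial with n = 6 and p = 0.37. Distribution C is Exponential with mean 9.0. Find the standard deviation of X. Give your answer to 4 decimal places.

Per component, A: μ=1.9, E[X²]=5.51; B: μ=2.22, E[X²]=6.327; C: μ=9, E[X²]=162.
E[X] = 0.37·1.9 + 0.29·2.22 + 0.34·9 = 4.4068.
E[X²] = 0.37·5.51 + 0.29·6.327 + 0.34·162 = 58.9535.
Var(X) = E[X²] − (E[X])² = 58.9535 − 19.4199 = 39.5336.
SD(X) = √39.5336 = 6.28758.

6.2876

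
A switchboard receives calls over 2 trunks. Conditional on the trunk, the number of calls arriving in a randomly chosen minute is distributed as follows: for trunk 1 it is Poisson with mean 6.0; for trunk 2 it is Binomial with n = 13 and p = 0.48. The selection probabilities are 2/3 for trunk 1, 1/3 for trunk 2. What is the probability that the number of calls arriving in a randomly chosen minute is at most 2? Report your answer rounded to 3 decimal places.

0.047

Conditional on each trunk, P(X ≤ 2): 1: 0.0619688; 2: 0.016151.
By total probability, P(X ≤ 2) = 0.666667·0.0619688 + 0.333333·0.016151 = 0.0466962.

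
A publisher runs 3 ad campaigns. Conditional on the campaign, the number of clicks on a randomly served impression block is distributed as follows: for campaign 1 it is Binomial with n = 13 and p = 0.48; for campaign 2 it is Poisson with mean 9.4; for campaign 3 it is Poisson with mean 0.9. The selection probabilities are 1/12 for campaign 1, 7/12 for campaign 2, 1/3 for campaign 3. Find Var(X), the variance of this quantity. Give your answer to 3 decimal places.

Per component, 1: μ=6.24, E[X²]=42.1824; 2: μ=9.4, E[X²]=97.76; 3: μ=0.9, E[X²]=1.71.
E[X] = 0.0833333·6.24 + 0.583333·9.4 + 0.333333·0.9 = 6.30333.
E[X²] = 0.0833333·42.1824 + 0.583333·97.76 + 0.333333·1.71 = 61.1119.
Var(X) = E[X²] − (E[X])² = 61.1119 − 39.732 = 21.3799.

21.380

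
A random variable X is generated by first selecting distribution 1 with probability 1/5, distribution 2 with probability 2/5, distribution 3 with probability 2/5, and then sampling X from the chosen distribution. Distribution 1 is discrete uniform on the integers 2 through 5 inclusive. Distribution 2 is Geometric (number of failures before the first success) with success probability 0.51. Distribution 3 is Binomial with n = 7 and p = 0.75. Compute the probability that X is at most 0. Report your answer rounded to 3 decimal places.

0.204

Conditional on each component, P(X ≤ 0): 1: 0; 2: 0.51; 3: 6.10352e-05.
By total probability, P(X ≤ 0) = 0.2·0 + 0.4·0.51 + 0.4·6.10352e-05 = 0.204024.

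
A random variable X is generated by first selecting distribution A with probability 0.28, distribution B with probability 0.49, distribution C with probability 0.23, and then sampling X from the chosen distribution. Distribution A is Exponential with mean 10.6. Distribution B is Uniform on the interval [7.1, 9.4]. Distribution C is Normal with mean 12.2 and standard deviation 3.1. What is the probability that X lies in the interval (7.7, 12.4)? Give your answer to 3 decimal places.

Conditional on each component, P(7.7 < X < 12.4): A: 0.173214; B: 0.73913; C: 0.452416.
By total probability, P(7.7 < X < 12.4) = 0.28·0.173214 + 0.49·0.73913 + 0.23·0.452416 = 0.51473.

0.515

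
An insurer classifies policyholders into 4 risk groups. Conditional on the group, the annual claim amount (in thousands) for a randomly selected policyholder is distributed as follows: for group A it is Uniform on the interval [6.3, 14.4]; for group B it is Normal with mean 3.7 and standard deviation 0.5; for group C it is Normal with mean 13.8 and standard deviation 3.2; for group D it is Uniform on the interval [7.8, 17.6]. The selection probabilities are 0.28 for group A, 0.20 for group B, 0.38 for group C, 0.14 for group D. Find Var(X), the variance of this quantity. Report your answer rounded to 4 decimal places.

20.6371

Per component, A: μ=10.35, E[X²]=112.59; B: μ=3.7, E[X²]=13.94; C: μ=13.8, E[X²]=200.68; D: μ=12.7, E[X²]=169.293.
E[X] = 0.28·10.35 + 0.2·3.7 + 0.38·13.8 + 0.14·12.7 = 10.66.
E[X²] = 0.28·112.59 + 0.2·13.94 + 0.38·200.68 + 0.14·169.293 = 134.273.
Var(X) = E[X²] − (E[X])² = 134.273 − 113.636 = 20.6371.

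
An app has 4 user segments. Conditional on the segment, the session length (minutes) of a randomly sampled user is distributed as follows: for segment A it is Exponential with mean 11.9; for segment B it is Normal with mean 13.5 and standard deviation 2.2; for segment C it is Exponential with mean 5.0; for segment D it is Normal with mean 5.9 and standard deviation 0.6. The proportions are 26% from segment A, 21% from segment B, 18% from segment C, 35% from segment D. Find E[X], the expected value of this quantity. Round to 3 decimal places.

Component means — A: 11.9; B: 13.5; C: 5; D: 5.9.
E[X] = 0.26·11.9 + 0.21·13.5 + 0.18·5 + 0.35·5.9 = 8.894.

8.894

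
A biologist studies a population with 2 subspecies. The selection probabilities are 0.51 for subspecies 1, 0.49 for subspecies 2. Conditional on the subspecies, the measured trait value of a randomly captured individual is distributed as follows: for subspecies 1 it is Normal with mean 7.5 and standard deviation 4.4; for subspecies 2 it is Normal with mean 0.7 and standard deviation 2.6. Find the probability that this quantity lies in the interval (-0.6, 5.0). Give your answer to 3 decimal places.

Conditional on each subspecies, P(-0.6 < X < 5.0): 1: 0.252138; 2: 0.642383.
By total probability, P(-0.6 < X < 5.0) = 0.51·0.252138 + 0.49·0.642383 = 0.443358.

0.443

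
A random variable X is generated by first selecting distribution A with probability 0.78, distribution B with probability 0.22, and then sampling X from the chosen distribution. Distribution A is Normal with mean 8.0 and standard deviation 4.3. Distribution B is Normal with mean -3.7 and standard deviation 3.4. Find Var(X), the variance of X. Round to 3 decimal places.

40.456

Per component, A: μ=8, E[X²]=82.49; B: μ=-3.7, E[X²]=25.25.
E[X] = 0.78·8 + 0.22·-3.7 = 5.426.
E[X²] = 0.78·82.49 + 0.22·25.25 = 69.8972.
Var(X) = E[X²] − (E[X])² = 69.8972 − 29.4415 = 40.4557.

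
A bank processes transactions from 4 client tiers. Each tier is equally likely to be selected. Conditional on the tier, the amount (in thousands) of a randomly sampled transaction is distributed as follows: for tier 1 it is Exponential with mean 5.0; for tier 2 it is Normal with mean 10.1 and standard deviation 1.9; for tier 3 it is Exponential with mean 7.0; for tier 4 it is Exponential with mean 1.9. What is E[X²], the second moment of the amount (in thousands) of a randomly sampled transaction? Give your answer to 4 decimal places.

For each component E[X²] = Var + (mean)², giving 1: 50; 2: 105.62; 3: 98; 4: 7.22.
Overall E[X²] = 0.25·50 + 0.25·105.62 + 0.25·98 + 0.25·7.22 = 65.21.

65.2100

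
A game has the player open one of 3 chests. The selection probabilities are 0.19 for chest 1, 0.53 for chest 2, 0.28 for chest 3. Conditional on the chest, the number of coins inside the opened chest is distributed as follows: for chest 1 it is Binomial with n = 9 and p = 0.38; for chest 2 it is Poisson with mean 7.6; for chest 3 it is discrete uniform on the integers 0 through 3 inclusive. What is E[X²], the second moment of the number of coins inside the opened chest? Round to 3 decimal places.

For each component E[X²] = Var + (mean)², giving 1: 13.8168; 2: 65.36; 3: 3.5.
Overall E[X²] = 0.19·13.8168 + 0.53·65.36 + 0.28·3.5 = 38.246.

38.246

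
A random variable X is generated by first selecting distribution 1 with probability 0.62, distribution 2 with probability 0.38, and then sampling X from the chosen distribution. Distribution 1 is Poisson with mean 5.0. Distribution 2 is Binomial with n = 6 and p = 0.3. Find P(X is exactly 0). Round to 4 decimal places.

0.0489

Conditional on each component, P(X = 0): 1: 0.00673795; 2: 0.117649.
By total probability, P(X = 0) = 0.62·0.00673795 + 0.38·0.117649 = 0.0488841.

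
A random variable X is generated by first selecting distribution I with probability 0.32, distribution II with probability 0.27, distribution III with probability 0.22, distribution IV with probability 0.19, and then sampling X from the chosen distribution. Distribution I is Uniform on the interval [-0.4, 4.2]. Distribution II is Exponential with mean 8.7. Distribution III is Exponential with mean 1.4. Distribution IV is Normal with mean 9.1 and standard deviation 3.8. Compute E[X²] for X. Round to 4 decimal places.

61.9320

For each component E[X²] = Var + (mean)², giving I: 5.37333; II: 151.38; III: 3.92; IV: 97.25.
Overall E[X²] = 0.32·5.37333 + 0.27·151.38 + 0.22·3.92 + 0.19·97.25 = 61.932.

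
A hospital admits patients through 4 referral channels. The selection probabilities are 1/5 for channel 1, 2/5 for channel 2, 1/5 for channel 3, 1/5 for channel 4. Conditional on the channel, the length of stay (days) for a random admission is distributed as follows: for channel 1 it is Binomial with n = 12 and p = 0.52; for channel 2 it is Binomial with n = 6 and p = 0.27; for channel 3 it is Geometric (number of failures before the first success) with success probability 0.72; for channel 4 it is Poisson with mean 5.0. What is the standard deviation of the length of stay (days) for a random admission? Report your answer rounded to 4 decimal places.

2.6841

Per component, 1: μ=6.24, E[X²]=41.9328; 2: μ=1.62, E[X²]=3.807; 3: μ=0.388889, E[X²]=0.691358; 4: μ=5, E[X²]=30.
E[X] = 0.2·6.24 + 0.4·1.62 + 0.2·0.388889 + 0.2·5 = 2.97378.
E[X²] = 0.2·41.9328 + 0.4·3.807 + 0.2·0.691358 + 0.2·30 = 16.0476.
Var(X) = E[X²] − (E[X])² = 16.0476 − 8.84335 = 7.20428.
SD(X) = √7.20428 = 2.68408.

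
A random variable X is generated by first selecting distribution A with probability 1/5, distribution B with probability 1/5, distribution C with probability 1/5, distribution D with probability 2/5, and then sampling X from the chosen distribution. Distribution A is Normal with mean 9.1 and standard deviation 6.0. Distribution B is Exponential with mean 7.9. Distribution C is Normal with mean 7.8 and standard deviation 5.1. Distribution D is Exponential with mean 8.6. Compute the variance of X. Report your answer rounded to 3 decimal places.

Per component, A: μ=9.1, E[X²]=118.81; B: μ=7.9, E[X²]=124.82; C: μ=7.8, E[X²]=86.85; D: μ=8.6, E[X²]=147.92.
E[X] = 0.2·9.1 + 0.2·7.9 + 0.2·7.8 + 0.4·8.6 = 8.4.
E[X²] = 0.2·118.81 + 0.2·124.82 + 0.2·86.85 + 0.4·147.92 = 125.264.
Var(X) = E[X²] − (E[X])² = 125.264 − 70.56 = 54.704.

54.704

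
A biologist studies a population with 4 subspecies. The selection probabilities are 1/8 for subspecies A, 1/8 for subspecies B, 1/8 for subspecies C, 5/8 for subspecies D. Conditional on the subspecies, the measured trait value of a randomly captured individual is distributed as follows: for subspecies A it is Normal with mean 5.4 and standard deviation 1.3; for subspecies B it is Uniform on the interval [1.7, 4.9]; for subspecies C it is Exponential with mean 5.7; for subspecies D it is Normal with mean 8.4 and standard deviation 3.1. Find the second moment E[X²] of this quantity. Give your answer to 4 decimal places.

63.5529

For each component E[X²] = Var + (mean)², giving A: 30.85; B: 11.7433; C: 64.98; D: 80.17.
Overall E[X²] = 0.125·30.85 + 0.125·11.7433 + 0.125·64.98 + 0.625·80.17 = 63.5529.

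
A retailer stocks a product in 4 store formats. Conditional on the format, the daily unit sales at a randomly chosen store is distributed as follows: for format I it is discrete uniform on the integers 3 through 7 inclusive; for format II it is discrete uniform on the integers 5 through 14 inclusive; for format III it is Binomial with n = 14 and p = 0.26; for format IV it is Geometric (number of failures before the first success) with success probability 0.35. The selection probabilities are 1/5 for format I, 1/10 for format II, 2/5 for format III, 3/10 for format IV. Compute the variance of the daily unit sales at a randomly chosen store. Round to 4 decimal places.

Per component, I: μ=5, E[X²]=27; II: μ=9.5, E[X²]=98.5; III: μ=3.64, E[X²]=15.9432; IV: μ=1.85714, E[X²]=8.7551.
E[X] = 0.2·5 + 0.1·9.5 + 0.4·3.64 + 0.3·1.85714 = 3.96314.
E[X²] = 0.2·27 + 0.1·98.5 + 0.4·15.9432 + 0.3·8.7551 = 24.2538.
Var(X) = E[X²] − (E[X])² = 24.2538 − 15.7065 = 8.54731.

8.5473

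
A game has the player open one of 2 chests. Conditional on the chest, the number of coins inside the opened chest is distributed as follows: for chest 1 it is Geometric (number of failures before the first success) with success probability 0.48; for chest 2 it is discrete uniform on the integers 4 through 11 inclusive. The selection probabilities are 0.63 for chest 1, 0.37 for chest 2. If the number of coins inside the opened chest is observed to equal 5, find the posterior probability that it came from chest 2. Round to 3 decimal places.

Likelihoods P(X=5 | ·): 1: 0.0182498; 2: 0.125.
Posterior ∝ prior × likelihood. Numerator for 2: 0.37·0.125 = 0.04625.
Normalizing constant: 0.63·0.0182498 + 0.37·0.125 = 0.0577474.
P(2 | observation) = 0.04625 / 0.0577474 = 0.800902.

0.801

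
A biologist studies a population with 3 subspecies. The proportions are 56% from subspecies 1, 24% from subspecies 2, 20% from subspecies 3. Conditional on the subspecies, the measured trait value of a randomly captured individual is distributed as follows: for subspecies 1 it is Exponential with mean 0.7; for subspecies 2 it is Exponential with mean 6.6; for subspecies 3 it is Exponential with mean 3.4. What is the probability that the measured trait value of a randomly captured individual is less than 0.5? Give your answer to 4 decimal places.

Conditional on each subspecies, P(X < 0.5): 1: 0.510458; 2: 0.0729591; 3: 0.136757.
By total probability, P(X < 0.5) = 0.56·0.510458 + 0.24·0.0729591 + 0.2·0.136757 = 0.330718.

0.3307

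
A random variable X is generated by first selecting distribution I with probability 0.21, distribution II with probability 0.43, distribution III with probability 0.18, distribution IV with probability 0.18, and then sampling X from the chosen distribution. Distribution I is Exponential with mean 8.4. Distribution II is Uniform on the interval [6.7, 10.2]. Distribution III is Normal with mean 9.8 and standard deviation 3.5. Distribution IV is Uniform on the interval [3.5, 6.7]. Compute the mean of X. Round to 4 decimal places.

8.0795

Component means — I: 8.4; II: 8.45; III: 9.8; IV: 5.1.
E[X] = 0.21·8.4 + 0.43·8.45 + 0.18·9.8 + 0.18·5.1 = 8.0795.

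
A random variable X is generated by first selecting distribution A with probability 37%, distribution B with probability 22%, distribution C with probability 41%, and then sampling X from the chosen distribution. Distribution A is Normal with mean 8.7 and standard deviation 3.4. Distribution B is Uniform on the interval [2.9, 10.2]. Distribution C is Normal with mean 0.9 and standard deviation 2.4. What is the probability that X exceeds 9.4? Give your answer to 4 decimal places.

0.1790

Conditional on each component, P(X > 9.4): A: 0.418441; B: 0.109589; C: 0.000198804.
By total probability, P(X > 9.4) = 0.37·0.418441 + 0.22·0.109589 + 0.41·0.000198804 = 0.179014.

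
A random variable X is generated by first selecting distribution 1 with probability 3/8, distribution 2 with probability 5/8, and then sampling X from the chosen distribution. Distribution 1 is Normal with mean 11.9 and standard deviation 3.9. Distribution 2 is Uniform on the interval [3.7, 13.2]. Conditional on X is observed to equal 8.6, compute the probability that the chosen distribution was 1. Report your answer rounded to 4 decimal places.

0.2896

Likelihoods f(8.6 | ·): 1: 0.0715111; 2: 0.105263.
Posterior ∝ prior × likelihood. Numerator for 1: 0.375·0.0715111 = 0.0268166.
Normalizing constant: 0.375·0.0715111 + 0.625·0.105263 = 0.0926061.
P(1 | observation) = 0.0268166 / 0.0926061 = 0.289577.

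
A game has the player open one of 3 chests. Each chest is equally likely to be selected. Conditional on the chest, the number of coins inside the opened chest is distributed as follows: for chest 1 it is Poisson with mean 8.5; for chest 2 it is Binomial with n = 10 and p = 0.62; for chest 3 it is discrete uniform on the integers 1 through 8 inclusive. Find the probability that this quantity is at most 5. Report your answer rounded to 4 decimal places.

Conditional on each chest, P(X ≤ 5): 1: 0.149597; 2: 0.317687; 3: 0.625.
By total probability, P(X ≤ 5) = 0.333333·0.149597 + 0.333333·0.317687 + 0.333333·0.625 = 0.364095.

0.3641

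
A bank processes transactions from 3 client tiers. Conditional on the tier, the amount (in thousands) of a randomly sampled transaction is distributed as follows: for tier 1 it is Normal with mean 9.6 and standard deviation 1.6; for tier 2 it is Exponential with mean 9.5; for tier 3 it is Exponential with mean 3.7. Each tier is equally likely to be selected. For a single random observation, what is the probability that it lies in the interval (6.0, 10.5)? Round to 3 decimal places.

0.347

Conditional on each tier, P(6.0 < X < 10.5): 1: 0.700888; 2: 0.200628; 3: 0.139026.
By total probability, P(6.0 < X < 10.5) = 0.333333·0.700888 + 0.333333·0.200628 + 0.333333·0.139026 = 0.346847.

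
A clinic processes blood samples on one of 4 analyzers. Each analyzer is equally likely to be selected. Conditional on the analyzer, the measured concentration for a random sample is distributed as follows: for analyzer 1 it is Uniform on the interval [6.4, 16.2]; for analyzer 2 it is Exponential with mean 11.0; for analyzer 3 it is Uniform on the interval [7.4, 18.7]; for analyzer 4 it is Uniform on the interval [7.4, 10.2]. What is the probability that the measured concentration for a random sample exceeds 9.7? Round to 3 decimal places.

Conditional on each analyzer, P(X > 9.7): 1: 0.663265; 2: 0.414029; 3: 0.79646; 4: 0.178571.
By total probability, P(X > 9.7) = 0.25·0.663265 + 0.25·0.414029 + 0.25·0.79646 + 0.25·0.178571 = 0.513082.

0.513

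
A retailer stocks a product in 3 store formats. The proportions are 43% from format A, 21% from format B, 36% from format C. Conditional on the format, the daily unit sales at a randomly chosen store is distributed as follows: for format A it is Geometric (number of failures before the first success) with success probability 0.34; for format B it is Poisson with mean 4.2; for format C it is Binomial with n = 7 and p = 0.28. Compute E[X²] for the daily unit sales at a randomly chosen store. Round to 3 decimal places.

10.553

For each component E[X²] = Var + (mean)², giving A: 9.47751; B: 21.84; C: 5.2528.
Overall E[X²] = 0.43·9.47751 + 0.21·21.84 + 0.36·5.2528 = 10.5527.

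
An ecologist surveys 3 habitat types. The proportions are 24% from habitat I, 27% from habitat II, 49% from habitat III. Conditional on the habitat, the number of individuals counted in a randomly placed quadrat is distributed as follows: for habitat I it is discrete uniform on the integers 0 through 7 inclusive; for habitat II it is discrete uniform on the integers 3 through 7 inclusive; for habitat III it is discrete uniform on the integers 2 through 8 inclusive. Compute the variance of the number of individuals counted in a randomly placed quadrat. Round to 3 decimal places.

4.170

Per component, I: μ=3.5, E[X²]=17.5; II: μ=5, E[X²]=27; III: μ=5, E[X²]=29.
E[X] = 0.24·3.5 + 0.27·5 + 0.49·5 = 4.64.
E[X²] = 0.24·17.5 + 0.27·27 + 0.49·29 = 25.7.
Var(X) = E[X²] − (E[X])² = 25.7 − 21.5296 = 4.1704.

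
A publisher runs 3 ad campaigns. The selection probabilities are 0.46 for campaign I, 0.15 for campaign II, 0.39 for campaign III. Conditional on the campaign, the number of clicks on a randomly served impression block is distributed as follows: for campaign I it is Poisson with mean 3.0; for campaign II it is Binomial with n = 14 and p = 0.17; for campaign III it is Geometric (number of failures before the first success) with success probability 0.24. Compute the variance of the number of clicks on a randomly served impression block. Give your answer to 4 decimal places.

Per component, I: μ=3, E[X²]=12; II: μ=2.38, E[X²]=7.6398; III: μ=3.16667, E[X²]=23.2222.
E[X] = 0.46·3 + 0.15·2.38 + 0.39·3.16667 = 2.972.
E[X²] = 0.46·12 + 0.15·7.6398 + 0.39·23.2222 = 15.7226.
Var(X) = E[X²] − (E[X])² = 15.7226 − 8.83278 = 6.88985.

6.8899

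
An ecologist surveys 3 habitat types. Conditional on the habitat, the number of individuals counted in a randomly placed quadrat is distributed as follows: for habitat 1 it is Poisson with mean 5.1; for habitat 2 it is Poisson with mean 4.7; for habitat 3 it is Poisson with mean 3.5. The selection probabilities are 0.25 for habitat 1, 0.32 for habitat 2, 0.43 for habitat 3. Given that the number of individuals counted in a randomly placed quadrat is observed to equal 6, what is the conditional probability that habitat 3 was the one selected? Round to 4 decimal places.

Likelihoods P(X=6 | ·): 1: 0.149; 2: 0.136167; 3: 0.0770983.
Posterior ∝ prior × likelihood. Numerator for 3: 0.43·0.0770983 = 0.0331523.
Normalizing constant: 0.25·0.149 + 0.32·0.136167 + 0.43·0.0770983 = 0.113976.
P(3 | observation) = 0.0331523 / 0.113976 = 0.290872.

0.2909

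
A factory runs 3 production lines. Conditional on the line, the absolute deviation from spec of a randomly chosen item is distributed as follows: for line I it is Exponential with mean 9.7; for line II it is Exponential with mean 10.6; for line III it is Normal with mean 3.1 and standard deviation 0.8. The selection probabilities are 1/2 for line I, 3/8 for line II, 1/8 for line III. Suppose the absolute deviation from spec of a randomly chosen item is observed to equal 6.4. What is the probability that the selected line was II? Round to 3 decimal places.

Likelihoods f(6.4 | ·): I: 0.0532946; II: 0.0515797; III: 0.000100676.
Posterior ∝ prior × likelihood. Numerator for II: 0.375·0.0515797 = 0.0193424.
Normalizing constant: 0.5·0.0532946 + 0.375·0.0515797 + 0.125·0.000100676 = 0.0460023.
P(II | observation) = 0.0193424 / 0.0460023 = 0.420466.

0.420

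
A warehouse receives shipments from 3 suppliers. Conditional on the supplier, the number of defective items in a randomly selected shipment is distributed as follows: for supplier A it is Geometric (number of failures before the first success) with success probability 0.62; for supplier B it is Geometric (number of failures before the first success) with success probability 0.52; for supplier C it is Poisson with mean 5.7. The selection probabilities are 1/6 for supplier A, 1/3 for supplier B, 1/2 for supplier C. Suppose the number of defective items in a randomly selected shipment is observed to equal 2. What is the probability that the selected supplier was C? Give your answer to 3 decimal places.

Likelihoods P(X=2 | ·): A: 0.089528; B: 0.119808; C: 0.0543552.
Posterior ∝ prior × likelihood. Numerator for C: 0.5·0.0543552 = 0.0271776.
Normalizing constant: 0.166667·0.089528 + 0.333333·0.119808 + 0.5·0.0543552 = 0.0820349.
P(C | observation) = 0.0271776 / 0.0820349 = 0.331293.

0.331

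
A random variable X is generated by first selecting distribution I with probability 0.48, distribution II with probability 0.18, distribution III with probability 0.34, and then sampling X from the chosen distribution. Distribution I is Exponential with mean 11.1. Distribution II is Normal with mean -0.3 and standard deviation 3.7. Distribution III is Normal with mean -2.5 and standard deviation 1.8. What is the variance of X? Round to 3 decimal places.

Per component, I: μ=11.1, E[X²]=246.42; II: μ=-0.3, E[X²]=13.78; III: μ=-2.5, E[X²]=9.49.
E[X] = 0.48·11.1 + 0.18·-0.3 + 0.34·-2.5 = 4.424.
E[X²] = 0.48·246.42 + 0.18·13.78 + 0.34·9.49 = 123.989.
Var(X) = E[X²] − (E[X])² = 123.989 − 19.5718 = 104.417.

104.417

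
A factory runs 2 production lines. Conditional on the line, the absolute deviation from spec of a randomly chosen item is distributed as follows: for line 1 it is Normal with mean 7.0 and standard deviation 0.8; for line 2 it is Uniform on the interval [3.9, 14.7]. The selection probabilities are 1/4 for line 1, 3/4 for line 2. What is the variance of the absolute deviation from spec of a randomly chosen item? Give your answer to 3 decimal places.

Per component, 1: μ=7, E[X²]=49.64; 2: μ=9.3, E[X²]=96.21.
E[X] = 0.25·7 + 0.75·9.3 = 8.725.
E[X²] = 0.25·49.64 + 0.75·96.21 = 84.5675.
Var(X) = E[X²] − (E[X])² = 84.5675 − 76.1256 = 8.44187.

8.442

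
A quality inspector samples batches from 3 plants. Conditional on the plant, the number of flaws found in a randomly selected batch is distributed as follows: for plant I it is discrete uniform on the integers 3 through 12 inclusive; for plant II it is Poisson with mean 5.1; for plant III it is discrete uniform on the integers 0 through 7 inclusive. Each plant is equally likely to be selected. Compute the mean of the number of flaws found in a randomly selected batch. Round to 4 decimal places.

Component means — I: 7.5; II: 5.1; III: 3.5.
E[X] = 0.333333·7.5 + 0.333333·5.1 + 0.333333·3.5 = 5.36667.

5.3667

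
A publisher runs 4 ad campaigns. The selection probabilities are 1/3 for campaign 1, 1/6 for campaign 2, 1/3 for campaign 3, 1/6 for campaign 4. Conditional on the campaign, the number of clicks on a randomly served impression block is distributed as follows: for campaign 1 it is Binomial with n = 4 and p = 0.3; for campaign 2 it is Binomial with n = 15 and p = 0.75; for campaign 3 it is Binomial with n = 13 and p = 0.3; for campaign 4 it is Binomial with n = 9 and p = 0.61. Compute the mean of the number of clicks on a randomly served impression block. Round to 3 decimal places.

Component means — 1: 1.2; 2: 11.25; 3: 3.9; 4: 5.49.
E[X] = 0.333333·1.2 + 0.166667·11.25 + 0.333333·3.9 + 0.166667·5.49 = 4.49.

4.490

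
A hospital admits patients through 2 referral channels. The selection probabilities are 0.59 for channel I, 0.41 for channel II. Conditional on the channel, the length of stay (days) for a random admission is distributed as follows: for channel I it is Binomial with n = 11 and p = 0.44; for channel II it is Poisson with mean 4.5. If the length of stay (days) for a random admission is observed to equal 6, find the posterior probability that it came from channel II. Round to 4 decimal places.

Likelihoods P(X=6 | ·): I: 0.184628; II: 0.12812.
Posterior ∝ prior × likelihood. Numerator for II: 0.41·0.12812 = 0.0525293.
Normalizing constant: 0.59·0.184628 + 0.41·0.12812 = 0.16146.
P(II | observation) = 0.0525293 / 0.16146 = 0.325339.

0.3253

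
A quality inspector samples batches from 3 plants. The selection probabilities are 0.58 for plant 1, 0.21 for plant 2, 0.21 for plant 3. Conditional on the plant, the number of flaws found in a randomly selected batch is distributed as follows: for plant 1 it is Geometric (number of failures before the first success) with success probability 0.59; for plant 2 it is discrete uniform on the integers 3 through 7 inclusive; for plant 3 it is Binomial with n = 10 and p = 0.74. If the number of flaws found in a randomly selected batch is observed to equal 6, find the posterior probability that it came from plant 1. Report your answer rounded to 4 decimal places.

0.0212

Likelihoods P(X=6 | ·): 1: 0.00280256; 2: 0.2; 3: 0.157581.
Posterior ∝ prior × likelihood. Numerator for 1: 0.58·0.00280256 = 0.00162549.
Normalizing constant: 0.58·0.00280256 + 0.21·0.2 + 0.21·0.157581 = 0.0767174.
P(1 | observation) = 0.00162549 / 0.0767174 = 0.021188.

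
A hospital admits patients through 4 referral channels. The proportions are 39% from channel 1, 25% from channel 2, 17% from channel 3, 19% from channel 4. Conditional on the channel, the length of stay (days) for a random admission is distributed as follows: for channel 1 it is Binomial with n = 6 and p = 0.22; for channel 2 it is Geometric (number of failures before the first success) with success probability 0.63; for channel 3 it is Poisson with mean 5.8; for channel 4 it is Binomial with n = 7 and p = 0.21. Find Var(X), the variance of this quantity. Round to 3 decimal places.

5.023

Per component, 1: μ=1.32, E[X²]=2.772; 2: μ=0.587302, E[X²]=1.27715; 3: μ=5.8, E[X²]=39.44; 4: μ=1.47, E[X²]=3.3222.
E[X] = 0.39·1.32 + 0.25·0.587302 + 0.17·5.8 + 0.19·1.47 = 1.92693.
E[X²] = 0.39·2.772 + 0.25·1.27715 + 0.17·39.44 + 0.19·3.3222 = 8.73638.
Var(X) = E[X²] − (E[X])² = 8.73638 − 3.71304 = 5.02334.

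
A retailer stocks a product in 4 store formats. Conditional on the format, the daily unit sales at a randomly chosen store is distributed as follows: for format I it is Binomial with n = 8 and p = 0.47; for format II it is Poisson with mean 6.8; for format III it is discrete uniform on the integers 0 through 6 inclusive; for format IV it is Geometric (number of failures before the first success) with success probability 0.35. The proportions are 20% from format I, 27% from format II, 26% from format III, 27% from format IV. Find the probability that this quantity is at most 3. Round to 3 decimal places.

Conditional on each format, P(X ≤ 3): I: 0.430629; II: 0.0928057; III: 0.571429; IV: 0.821494.
By total probability, P(X ≤ 3) = 0.2·0.430629 + 0.27·0.0928057 + 0.26·0.571429 + 0.27·0.821494 = 0.481558.

0.482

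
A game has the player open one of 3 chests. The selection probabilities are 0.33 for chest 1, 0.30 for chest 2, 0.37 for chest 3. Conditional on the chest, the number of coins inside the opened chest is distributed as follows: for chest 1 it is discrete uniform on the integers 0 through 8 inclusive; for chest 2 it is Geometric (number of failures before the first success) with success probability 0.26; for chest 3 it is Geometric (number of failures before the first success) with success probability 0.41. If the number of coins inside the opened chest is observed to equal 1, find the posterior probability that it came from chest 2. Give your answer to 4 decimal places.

0.3139

Likelihoods P(X=1 | ·): 1: 0.111111; 2: 0.1924; 3: 0.2419.
Posterior ∝ prior × likelihood. Numerator for 2: 0.3·0.1924 = 0.05772.
Normalizing constant: 0.33·0.111111 + 0.3·0.1924 + 0.37·0.2419 = 0.18389.
P(2 | observation) = 0.05772 / 0.18389 = 0.313884.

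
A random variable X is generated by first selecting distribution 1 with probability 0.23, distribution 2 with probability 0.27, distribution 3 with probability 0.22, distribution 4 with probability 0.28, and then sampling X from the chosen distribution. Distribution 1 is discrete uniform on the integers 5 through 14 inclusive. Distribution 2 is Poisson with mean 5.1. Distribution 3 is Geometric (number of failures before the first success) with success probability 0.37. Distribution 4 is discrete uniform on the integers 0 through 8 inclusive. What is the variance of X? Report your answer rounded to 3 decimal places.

13.482

Per component, 1: μ=9.5, E[X²]=98.5; 2: μ=5.1, E[X²]=31.11; 3: μ=1.7027, E[X²]=7.5011; 4: μ=4, E[X²]=22.6667.
E[X] = 0.23·9.5 + 0.27·5.1 + 0.22·1.7027 + 0.28·4 = 5.05659.
E[X²] = 0.23·98.5 + 0.27·31.11 + 0.22·7.5011 + 0.28·22.6667 = 39.0516.
Var(X) = E[X²] − (E[X])² = 39.0516 − 25.5691 = 13.4825.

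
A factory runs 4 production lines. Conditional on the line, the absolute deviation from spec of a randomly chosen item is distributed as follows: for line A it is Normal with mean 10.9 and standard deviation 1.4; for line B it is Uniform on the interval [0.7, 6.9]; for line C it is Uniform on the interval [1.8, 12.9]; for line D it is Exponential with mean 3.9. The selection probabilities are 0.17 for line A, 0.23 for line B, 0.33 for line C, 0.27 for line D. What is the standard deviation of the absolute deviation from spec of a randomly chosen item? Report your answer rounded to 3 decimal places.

3.938

Per component, A: μ=10.9, E[X²]=120.77; B: μ=3.8, E[X²]=17.6433; C: μ=7.35, E[X²]=64.29; D: μ=3.9, E[X²]=30.42.
E[X] = 0.17·10.9 + 0.23·3.8 + 0.33·7.35 + 0.27·3.9 = 6.2055.
E[X²] = 0.17·120.77 + 0.23·17.6433 + 0.33·64.29 + 0.27·30.42 = 54.018.
Var(X) = E[X²] − (E[X])² = 54.018 − 38.5082 = 15.5097.
SD(X) = √15.5097 = 3.93824.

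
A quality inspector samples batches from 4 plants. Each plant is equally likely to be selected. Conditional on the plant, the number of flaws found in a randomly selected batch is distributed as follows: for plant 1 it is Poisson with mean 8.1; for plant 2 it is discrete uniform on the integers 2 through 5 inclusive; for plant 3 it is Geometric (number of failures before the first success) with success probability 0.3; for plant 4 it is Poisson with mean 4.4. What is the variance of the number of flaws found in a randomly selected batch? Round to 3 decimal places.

10.041

Per component, 1: μ=8.1, E[X²]=73.71; 2: μ=3.5, E[X²]=13.5; 3: μ=2.33333, E[X²]=13.2222; 4: μ=4.4, E[X²]=23.76.
E[X] = 0.25·8.1 + 0.25·3.5 + 0.25·2.33333 + 0.25·4.4 = 4.58333.
E[X²] = 0.25·73.71 + 0.25·13.5 + 0.25·13.2222 + 0.25·23.76 = 31.0481.
Var(X) = E[X²] − (E[X])² = 31.0481 − 21.0069 = 10.0411.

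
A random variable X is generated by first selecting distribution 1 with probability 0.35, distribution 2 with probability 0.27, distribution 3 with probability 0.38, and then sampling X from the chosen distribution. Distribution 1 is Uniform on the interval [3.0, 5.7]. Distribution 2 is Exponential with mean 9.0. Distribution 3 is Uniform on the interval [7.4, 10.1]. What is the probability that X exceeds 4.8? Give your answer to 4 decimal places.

Conditional on each component, P(X > 4.8): 1: 0.333333; 2: 0.586646; 3: 1.
By total probability, P(X > 4.8) = 0.35·0.333333 + 0.27·0.586646 + 0.38·1 = 0.655061.

0.6551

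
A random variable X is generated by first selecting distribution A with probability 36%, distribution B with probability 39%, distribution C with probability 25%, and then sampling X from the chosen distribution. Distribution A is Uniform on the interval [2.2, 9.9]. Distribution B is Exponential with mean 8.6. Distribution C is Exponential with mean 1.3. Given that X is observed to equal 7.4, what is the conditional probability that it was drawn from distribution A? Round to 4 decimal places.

0.7022

Likelihoods f(7.4 | ·): A: 0.12987; B: 0.049182; C: 0.00259369.
Posterior ∝ prior × likelihood. Numerator for A: 0.36·0.12987 = 0.0467532.
Normalizing constant: 0.36·0.12987 + 0.39·0.049182 + 0.25·0.00259369 = 0.0665827.
P(A | observation) = 0.0467532 / 0.0665827 = 0.702184.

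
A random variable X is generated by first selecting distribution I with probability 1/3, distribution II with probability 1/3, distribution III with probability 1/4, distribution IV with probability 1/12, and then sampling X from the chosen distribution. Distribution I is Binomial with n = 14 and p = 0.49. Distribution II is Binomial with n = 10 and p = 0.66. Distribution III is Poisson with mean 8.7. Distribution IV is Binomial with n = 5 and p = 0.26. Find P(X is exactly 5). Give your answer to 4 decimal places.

0.1092

Conditional on each component, P(X = 5): I: 0.132001; II: 0.143389; III: 0.0691915; IV: 0.00118814.
By total probability, P(X = 5) = 0.333333·0.132001 + 0.333333·0.143389 + 0.25·0.0691915 + 0.0833333·0.00118814 = 0.109193.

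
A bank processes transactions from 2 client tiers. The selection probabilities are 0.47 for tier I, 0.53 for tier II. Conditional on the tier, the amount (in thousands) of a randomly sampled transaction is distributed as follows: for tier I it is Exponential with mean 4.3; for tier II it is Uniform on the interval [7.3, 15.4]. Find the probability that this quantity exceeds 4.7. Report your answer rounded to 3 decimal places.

Conditional on each tier, P(X > 4.7): I: 0.335202; II: 1.
By total probability, P(X > 4.7) = 0.47·0.335202 + 0.53·1 = 0.687545.

0.688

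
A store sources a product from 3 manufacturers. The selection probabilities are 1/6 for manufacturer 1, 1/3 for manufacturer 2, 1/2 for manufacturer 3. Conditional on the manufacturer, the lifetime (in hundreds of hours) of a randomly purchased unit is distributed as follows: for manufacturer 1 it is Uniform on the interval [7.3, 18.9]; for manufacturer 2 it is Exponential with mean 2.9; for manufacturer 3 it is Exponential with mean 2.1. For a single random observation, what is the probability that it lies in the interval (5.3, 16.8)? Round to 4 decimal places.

0.2290

Conditional on each manufacturer, P(5.3 < X < 16.8): 1: 0.818966; 2: 0.157753; 3: 0.0798182.
By total probability, P(5.3 < X < 16.8) = 0.166667·0.818966 + 0.333333·0.157753 + 0.5·0.0798182 = 0.228988.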